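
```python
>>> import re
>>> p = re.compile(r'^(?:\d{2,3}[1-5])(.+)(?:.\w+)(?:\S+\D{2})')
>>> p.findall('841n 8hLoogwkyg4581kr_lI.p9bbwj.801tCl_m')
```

['n 8hLoogwkyg4581kr_lI.p9bbwj.801']

Pattern: anchored at the start of the string; then 2 to 3 of a digit, then a character in [1-5] (non-capturing group); then one or more of any character (captured); then any character, then one or more of a word character (non-capturing group); then one or more of a non-whitespace character, then exactly 2 of a non-digit (non-capturing group).
`findall` collects group 1 from the one match (1 total).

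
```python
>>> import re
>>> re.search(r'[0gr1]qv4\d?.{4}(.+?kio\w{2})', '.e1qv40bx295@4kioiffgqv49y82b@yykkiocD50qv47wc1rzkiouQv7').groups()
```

('5@4kioif',)

The match spans [2:19] → '1qv40bx295@4kioif'.
Captured: group 1 = '5@4kioif'.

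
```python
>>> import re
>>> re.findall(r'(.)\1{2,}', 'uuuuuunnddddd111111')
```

['u', 'd', '1']

After group 1 captures some text, `\1` only succeeds where that same text appears again.
Walking the string: at [0:6] match 'uuuuuu', group 1 = 'u'; at [8:13] match 'ddddd', group 1 = 'd'; at [13:19] match '111111', group 1 = '1'.
With a single group, `findall` returns only what that group captured — 3 items.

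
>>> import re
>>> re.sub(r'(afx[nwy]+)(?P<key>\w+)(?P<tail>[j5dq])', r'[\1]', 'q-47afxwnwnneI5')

`\1` in the replacement pulls in group 1's text for each match.

'q-47[afxwnwnn]'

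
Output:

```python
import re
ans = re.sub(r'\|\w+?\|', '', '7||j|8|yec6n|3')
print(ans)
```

`sub` substitutes '' at each match site.

7|83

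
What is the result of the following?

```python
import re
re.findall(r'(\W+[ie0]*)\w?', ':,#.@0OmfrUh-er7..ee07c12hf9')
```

This matches one or more of a non-word character, then zero or more of one of [ie0] (captured); then optionally a word character.
One capturing group, so `findall` returns just the captured substring from each match — 3 in all.

[':,#.@0', '-e', '..ee0']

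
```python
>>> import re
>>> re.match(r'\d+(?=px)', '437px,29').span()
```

Because the assertion is zero-width, the text it checks is not consumed and won't appear in the result.
With `match`, the pattern is implicitly anchored at the beginning.
The match spans [0:3] → '437'.

(0, 3)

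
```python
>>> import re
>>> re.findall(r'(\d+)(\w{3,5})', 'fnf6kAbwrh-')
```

[('6', 'kAbwr')]

The pattern matches one or more of a digit (captured); then 3 to 5 of a word character (captured).
Scanning left to right: at [3:9] match '6kAbwr', groups = ('6', 'kAbwr').
2 groups means the one result is a tuple of 2 captured strings — 1 here.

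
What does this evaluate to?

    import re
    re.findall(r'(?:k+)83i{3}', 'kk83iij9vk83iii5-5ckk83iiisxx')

['k83iii', 'kk83iii']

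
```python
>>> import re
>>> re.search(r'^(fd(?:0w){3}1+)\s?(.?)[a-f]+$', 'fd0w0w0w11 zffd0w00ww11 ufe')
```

None

This matches anchored at the start of the string; then the literal 'fd', then the literal '0w' repeated 3 times, then one or more of the literal '1' (captured); then optionally whitespace; then optionally any character (captured); then one or more of a character in [a-f]; then anchored at the end.
`re.search` tries every starting position until one works.
Here the pattern never matches, so the call returns None.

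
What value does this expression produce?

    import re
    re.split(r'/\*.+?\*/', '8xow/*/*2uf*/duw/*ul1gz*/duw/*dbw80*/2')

['8xow', 'duw', 'duw', '2']

Matches to split on: at [4:13] → '/*/*2uf*/'; at [16:25] → '/*ul1gz*/'; at [28:37] → '/*dbw80*/'.
Splitting on the pattern gives 4 pieces.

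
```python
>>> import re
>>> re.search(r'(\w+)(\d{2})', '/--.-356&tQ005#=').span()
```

The match spans [5:8] → '356'.

(5, 8)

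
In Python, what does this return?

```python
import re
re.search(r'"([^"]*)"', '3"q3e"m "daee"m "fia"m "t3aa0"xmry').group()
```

'"q3e"'

Unlike `match`, `search` isn't anchored — it looks for the pattern anywhere in the string.
The match spans [1:6] → '"q3e"'.
Captured: group 1 = 'q3e'.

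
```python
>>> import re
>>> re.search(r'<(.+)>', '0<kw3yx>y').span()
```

(1, 8)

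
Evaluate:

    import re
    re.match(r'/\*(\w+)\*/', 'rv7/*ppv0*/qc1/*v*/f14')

`match` is anchored at position 0; if the pattern doesn't fit there, it returns None.
Here position 0 doesn't satisfy it, so the call returns None.

None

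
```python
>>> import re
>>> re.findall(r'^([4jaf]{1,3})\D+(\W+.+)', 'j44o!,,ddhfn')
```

[('j44', ',ddhfn')]

This matches anchored at the start of the string; then 1 to 3 of one of [4jaf] (captured); then one or more of a non-digit; then one or more of a non-word character, then one or more of any character (captured).
`findall` packs the 2 group values into a tuple for every match.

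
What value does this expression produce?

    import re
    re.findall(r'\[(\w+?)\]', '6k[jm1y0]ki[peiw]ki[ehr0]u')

Scanning left to right: at [2:9] match '[jm1y0]', group 1 = 'jm1y0'; at [11:17] match '[peiw]', group 1 = 'peiw'; at [19:25] match '[ehr0]', group 1 = 'ehr0'.
With a single group, `findall` returns only what that group captured — 3 items.

['jm1y0', 'peiw', 'ehr0']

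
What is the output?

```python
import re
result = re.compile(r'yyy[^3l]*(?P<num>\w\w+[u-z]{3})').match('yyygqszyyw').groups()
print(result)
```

('szyyw',)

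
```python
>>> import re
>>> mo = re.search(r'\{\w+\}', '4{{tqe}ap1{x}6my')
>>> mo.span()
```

The match spans [2:7] → '{tqe}'.

(2, 7)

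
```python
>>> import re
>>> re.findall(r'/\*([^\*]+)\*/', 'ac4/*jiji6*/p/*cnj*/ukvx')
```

['jiji6', 'cnj']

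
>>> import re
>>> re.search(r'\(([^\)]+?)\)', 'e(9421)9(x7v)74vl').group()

'(9421)'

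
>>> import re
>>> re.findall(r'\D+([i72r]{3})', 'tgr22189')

This matches one or more of a non-digit; then exactly 3 of one of [i72r] (captured).
Matches: at [0:5] match 'tgr22', group 1 = 'r22'.
Because there's exactly one group, `findall` drops the full match and keeps group 1 from the one hit.

['r22']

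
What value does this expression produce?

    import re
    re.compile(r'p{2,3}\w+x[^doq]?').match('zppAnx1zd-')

This matches 2 to 3 of a literal 'p', then one or more of a word character, then the literal 'x'; then optionally any character except [doq].
With `match`, the pattern is implicitly anchored at the beginning.
Here the string doesn't start with a match, so the call returns None.

None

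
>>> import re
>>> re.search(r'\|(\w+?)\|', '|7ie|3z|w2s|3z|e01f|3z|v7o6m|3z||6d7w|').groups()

('7ie',)

`re.search` tries every starting position until one works.
The match spans [0:5] → '|7ie|'.
Captured: group 1 = '7ie'.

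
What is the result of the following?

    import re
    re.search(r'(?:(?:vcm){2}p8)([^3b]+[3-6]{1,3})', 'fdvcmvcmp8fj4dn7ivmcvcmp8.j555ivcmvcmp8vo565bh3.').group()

'vcmvcmp8fj4dn7ivmcvcmp8.j555ivcmvcmp8vo565'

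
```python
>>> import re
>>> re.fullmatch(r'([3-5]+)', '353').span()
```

This matches one or more of a character in [3-5] (captured).
`re.fullmatch` is like wrapping the pattern in `^…$` (in single-line mode).
The match spans [0:3] → '353'.
Captured: group 1 = '353'.

(0, 3)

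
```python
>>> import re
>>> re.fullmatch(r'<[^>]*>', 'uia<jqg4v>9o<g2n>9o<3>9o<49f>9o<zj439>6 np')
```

None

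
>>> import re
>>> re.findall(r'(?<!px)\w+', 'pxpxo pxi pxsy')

['pxpxo', 'pxi', 'pxsy']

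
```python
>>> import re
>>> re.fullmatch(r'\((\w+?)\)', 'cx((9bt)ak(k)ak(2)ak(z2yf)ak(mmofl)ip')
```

`re.fullmatch` is like wrapping the pattern in `^…$` (in single-line mode).
Here there's no way to consume every character, so the call returns None.

None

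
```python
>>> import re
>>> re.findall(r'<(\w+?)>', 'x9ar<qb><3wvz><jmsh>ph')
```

Walking the string: at [4:8] match '<qb>', group 1 = 'qb'; at [8:14] match '<3wvz>', group 1 = '3wvz'; at [14:20] match '<jmsh>', group 1 = 'jmsh'.
Because there's exactly one group, `findall` drops the full match and keeps group 1 from each hit.

['qb', '3wvz', 'jmsh']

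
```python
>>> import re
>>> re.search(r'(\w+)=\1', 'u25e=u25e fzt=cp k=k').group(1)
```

The backreference `\1` re-matches whatever the first group consumed, character for character.
`re.search` tries every starting position until one works.
The match spans [0:9] → 'u25e=u25e'.
Captured: group 1 = 'u25e'.

'u25e'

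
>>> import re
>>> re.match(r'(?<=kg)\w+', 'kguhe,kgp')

None

`match` is anchored at position 0; if the pattern doesn't fit there, it returns None.
Here the string doesn't start with a match, so the call returns None.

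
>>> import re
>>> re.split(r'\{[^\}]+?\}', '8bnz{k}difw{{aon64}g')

['8bnz', 'difw', 'g']

`split` removes every match and returns the 3 fragments in between.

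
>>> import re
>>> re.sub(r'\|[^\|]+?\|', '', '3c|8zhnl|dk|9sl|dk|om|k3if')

'3cdkdkk3if'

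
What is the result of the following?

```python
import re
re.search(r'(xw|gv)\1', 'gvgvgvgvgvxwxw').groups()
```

('gv',)

The match spans [0:4] → 'gvgv'.
Captured: group 1 = 'gv'.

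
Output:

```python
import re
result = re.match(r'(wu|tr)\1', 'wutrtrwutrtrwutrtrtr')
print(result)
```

`\1` has to match the exact text group 1 already captured.
`re.match` won't scan ahead — the pattern has to work from the very first character.
Here the string doesn't start with a match, so the call returns None.

None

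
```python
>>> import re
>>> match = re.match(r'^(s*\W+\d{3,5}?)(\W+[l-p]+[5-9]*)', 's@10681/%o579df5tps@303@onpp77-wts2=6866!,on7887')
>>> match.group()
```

's@10681/%o579'

The pattern matches anchored at the start of the string; then zero or more of a literal 's', then one or more of a non-word character, then 3 to 5 of a digit (lazy) (captured); then one or more of a non-word character, then one or more of a character in [l-p], then zero or more of a character in [5-9] (captured).
`match` is anchored at position 0; if the pattern doesn't fit there, it returns None.
The match spans [0:13] → 's@10681/%o579'.
Captured: group 1 = 's@10681', group 2 = '/%o579'.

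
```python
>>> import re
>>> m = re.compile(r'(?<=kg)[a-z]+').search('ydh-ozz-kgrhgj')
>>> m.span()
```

The `(?=…)`/`(?<=…)` assertion just peeks at neighbouring text; it doesn't advance the match position.
The match spans [10:14] → 'rhgj'.

(10, 14)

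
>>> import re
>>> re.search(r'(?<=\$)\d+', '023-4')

None

The `(?=…)`/`(?<=…)` assertion just peeks at neighbouring text; it doesn't advance the match position.
Here no position works, so the call returns None.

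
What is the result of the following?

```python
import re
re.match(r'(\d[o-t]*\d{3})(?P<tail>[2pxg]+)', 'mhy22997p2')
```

The pattern matches a digit, then zero or more of a character in [o-t], then exactly 3 of a digit (captured); then one or more of one of [2pxg] (captured as 'tail').
With `match`, the pattern is implicitly anchored at the beginning.
Here the pattern fails at index 0, so the call returns None.

None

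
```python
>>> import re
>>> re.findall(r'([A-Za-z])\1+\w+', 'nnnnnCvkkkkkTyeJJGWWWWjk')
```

['n']

`\1` is not a pattern — it's the concrete string captured by group 1, re-applied verbatim.
`findall` collects group 1 from the one match (1 total).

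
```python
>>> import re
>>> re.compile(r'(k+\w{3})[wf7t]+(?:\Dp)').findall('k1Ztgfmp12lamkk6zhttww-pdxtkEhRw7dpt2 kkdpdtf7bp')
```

Pattern: one or more of the literal 'k', then exactly 3 of a word character (captured); then one or more of one of [wf7t]; then a non-digit, then a literal 'p' (non-capturing group).
Because there's exactly one group, `findall` drops the full match and keeps group 1 from each hit.

['kk6zh', 'kEhR', 'kkdpd']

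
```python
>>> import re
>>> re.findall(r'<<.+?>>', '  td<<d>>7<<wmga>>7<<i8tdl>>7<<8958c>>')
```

['<<d>>', '<<wmga>>', '<<i8tdl>>', '<<8958c>>']

With the lazy modifier that quantifier settles for the fewest repetitions that let the rest of the pattern succeed (the atoms after it are unaffected and can still be greedy).
Walking the string: at [4:9] → '<<d>>'; at [10:18] → '<<wmga>>'; at [19:28] → '<<i8tdl>>'; at [29:38] → '<<8958c>>'.
`findall` yields the raw match text (4 of them) because the pattern has no groups.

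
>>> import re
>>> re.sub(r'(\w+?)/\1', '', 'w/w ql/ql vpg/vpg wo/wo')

After group 1 captures some text, `\1` only succeeds where that same text appears again.
Each match is replaced by ''.

'   '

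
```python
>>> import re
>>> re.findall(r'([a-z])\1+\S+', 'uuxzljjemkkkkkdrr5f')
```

['u']

The backreference `\1` re-matches whatever the first group consumed, character for character.
Matches: at [0:19] match 'uuxzljjemkkkkkdrr5f', group 1 = 'u'.
`findall` collects group 1 from the one match (1 total).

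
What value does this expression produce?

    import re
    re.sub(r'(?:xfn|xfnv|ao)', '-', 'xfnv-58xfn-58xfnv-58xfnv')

'-v-58--58-v-58-v'

Branches in `(...|...)` are attempted left-to-right; the first branch that allows the whole pattern to succeed is taken.
Matches: at [0:3] → 'xfn'; at [7:10] → 'xfn'; at [13:16] → 'xfn'; at [20:23] → 'xfn'.
Every occurrence is swapped for '-'.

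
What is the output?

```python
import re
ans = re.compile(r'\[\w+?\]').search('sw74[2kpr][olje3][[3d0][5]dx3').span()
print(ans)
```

Unlike `match`, `search` isn't anchored — it looks for the pattern anywhere in the string.
The match spans [4:10] → '[2kpr]'.

(4, 10)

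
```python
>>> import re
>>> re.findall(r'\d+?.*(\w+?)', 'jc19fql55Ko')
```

['o']

This matches one or more of a digit (lazy), then zero or more of any character; then one or more of a word character (lazy) (captured).
Matches: at [2:11] match '19fql55Ko', group 1 = 'o'.
One capturing group, so `findall` returns just the captured substring from the one match — 1 in all.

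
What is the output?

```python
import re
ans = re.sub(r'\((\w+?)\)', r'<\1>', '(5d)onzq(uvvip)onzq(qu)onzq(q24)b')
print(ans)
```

<5d>onzq<uvvip>onzq<qu>onzq<q24>b

`\1` in the replacement pulls in group 1's text for each match.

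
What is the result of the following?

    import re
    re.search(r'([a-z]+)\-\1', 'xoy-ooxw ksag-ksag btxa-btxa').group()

`\1` has to match the exact text group 1 already captured.
`search` walks the string left to right and returns the first match it finds.
The match spans [9:18] → 'ksag-ksag'.
Captured: group 1 = 'ksag'.

'ksag-ksag'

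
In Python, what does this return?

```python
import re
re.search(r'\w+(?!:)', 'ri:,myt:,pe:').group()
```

`(?!…)`/`(?<!…)` only lets a position through if the neighbouring text does NOT match; no characters are consumed.
The match spans [0:1] → 'r'.

'r'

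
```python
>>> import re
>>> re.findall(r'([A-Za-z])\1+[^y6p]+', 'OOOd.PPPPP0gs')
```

['O']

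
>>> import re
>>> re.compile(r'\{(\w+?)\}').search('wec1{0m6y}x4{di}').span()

(4, 10)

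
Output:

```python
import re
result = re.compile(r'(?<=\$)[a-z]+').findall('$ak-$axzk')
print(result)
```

The `(?=…)`/`(?<=…)` assertion just peeks at neighbouring text; it doesn't advance the match position.
Walking the string: at [1:3] → 'ak'; at [5:9] → 'axzk'.
No capturing groups, so `findall` returns the 2 full match strings.

['ak', 'axzk']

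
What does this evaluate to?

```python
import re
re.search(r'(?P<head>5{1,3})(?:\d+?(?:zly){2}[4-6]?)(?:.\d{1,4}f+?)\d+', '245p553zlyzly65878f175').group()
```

'553zlyzly65878f175'

The pattern matches 1 to 3 of a literal '5' (captured as 'head'); then one or more of a digit (lazy), then the literal 'zly' repeated 2 times, then optionally a character in [4-6] (non-capturing group); then any character, then 1 to 4 of a digit, then one or more of the literal 'f' (lazy) (non-capturing group); then one or more of a digit.
`search` walks the string left to right and returns the first match it finds.
The match spans [4:22] → '553zlyzly65878f175'.
Captured: group 1 = '55'.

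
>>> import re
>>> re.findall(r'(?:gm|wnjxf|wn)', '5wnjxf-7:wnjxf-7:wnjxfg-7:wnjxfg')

['wnjxf', 'wnjxf', 'wnjxf', 'wnjxf']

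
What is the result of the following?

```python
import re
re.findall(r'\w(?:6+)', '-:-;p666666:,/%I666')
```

Pattern: a word character; then one or more of a literal '6' (non-capturing group).
Matches: at [4:11] → 'p666666'; at [15:19] → 'I666'.
With no groups in the pattern, `findall` gives back each whole match — 2 here.

['p666666', 'I666']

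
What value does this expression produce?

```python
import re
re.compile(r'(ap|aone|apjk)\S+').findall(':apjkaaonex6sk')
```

['ap']

`|` is ordered: at each position the engine commits to the first alternative that works.
Scanning left to right: at [1:14] match 'apjkaaonex6sk', group 1 = 'ap'.
With a single group, `findall` returns only what that group captured — 1 item.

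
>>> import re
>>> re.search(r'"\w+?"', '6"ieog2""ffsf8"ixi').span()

(1, 8)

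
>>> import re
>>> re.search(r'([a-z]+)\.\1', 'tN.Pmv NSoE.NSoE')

None

`\1` has to match the exact text group 1 already captured.
Here the pattern never matches, so the call returns None.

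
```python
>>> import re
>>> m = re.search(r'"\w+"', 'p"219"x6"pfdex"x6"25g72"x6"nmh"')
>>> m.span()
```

(1, 6)

The match spans [1:6] → '"219"'.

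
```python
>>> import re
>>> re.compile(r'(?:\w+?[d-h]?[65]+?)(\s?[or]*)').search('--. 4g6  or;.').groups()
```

(' ',)

The match spans [4:8] → '4g6 '.
Captured: group 1 = ' '.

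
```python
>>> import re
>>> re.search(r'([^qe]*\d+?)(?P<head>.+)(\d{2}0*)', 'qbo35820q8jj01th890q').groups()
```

This matches zero or more of any character except [qe], then one or more of a digit (lazy) (captured); then one or more of any character (captured as 'head'); then exactly 2 of a digit, then zero or more of a literal '0' (captured).
`search` walks the string left to right and returns the first match it finds.
The match spans [1:19] → 'bo35820q8jj01th890'.
Captured: group 1 = 'bo35820', group 2 = 'q8jj01th8', group 3 = '90'.

('bo35820', 'q8jj01th8', '90')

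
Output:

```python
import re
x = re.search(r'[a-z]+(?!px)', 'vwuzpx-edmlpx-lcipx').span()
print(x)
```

A negative assertion filters positions out without eating any characters.
`re.search` scans for the first position where the pattern succeeds.
The match spans [0:6] → 'vwuzpx'.

(0, 6)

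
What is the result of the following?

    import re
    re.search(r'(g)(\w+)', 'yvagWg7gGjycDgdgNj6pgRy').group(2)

'Wg7gGjycDgdgNj6pgRy'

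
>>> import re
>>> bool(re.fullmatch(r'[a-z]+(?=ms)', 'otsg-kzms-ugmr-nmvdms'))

False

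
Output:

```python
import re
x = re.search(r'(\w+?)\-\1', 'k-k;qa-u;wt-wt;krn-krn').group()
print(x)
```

k-k

The backreference `\1` re-matches whatever the first group consumed, character for character.
The match spans [0:3] → 'k-k'.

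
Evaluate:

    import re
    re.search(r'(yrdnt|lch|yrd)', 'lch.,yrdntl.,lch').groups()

The match spans [0:3] → 'lch'.
Captured: group 1 = 'lch'.

('lch',)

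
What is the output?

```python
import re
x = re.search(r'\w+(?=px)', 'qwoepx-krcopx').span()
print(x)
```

(0, 4)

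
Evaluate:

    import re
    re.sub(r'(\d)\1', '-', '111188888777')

'----8-7'

After group 1 captures some text, `\1` only succeeds where that same text appears again.
Every occurrence is swapped for '-'.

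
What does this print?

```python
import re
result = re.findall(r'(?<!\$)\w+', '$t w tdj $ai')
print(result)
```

['w', 'tdj', 'i']

A negative assertion filters positions out without eating any characters.
Scanning left to right: at [3:4] → 'w'; at [5:8] → 'tdj'; at [11:12] → 'i'.
Since nothing is captured, `findall` lists the 3 matched substrings directly.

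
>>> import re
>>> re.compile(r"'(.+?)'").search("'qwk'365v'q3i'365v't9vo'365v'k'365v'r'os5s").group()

"'qwk'"

The `?` after the quantifier makes it lazy — it takes as little as possible before letting the rest of the pattern try.
`re.search` tries every starting position until one works.
The match spans [0:5] → "'qwk'".
Captured: group 1 = 'qwk'.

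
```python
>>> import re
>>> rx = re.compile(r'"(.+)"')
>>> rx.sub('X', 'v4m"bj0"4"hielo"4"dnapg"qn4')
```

'v4mXqn4'

Matches: at [3:24] → '"bj0"4"hielo"4"dnapg"'.
Every occurrence is swapped for 'X'.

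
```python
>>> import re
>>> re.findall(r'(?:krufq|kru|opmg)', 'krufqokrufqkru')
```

['krufq', 'krufq', 'kru']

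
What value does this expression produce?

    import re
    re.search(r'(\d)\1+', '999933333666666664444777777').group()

'9999'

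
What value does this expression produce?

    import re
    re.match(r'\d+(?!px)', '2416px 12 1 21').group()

'241'

`re.match` won't scan ahead — the pattern has to work from the very first character.
The match spans [0:3] → '241'.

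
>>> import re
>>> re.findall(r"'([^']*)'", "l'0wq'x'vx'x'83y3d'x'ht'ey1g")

['0wq', 'vx', '83y3d', 'ht']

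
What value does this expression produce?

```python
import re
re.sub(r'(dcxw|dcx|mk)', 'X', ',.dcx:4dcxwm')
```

',.X:4Xm'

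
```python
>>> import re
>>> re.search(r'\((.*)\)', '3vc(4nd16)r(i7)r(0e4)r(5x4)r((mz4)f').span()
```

Unlike `match`, `search` isn't anchored — it looks for the pattern anywhere in the string.
The match spans [3:34] → '(4nd16)r(i7)r(0e4)r(5x4)r((mz4)'.
Captured: group 1 = '4nd16)r(i7)r(0e4)r(5x4)r((mz4'.

(3, 34)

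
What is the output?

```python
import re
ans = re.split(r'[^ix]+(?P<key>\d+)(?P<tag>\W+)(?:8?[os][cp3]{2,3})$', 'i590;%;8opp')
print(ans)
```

The pattern matches one or more of any character except [ix]; then one or more of a digit (captured as 'key'); then one or more of a non-word character (captured as 'tag'); then optionally the literal '8', then one of [os], then 2 to 3 of one of [cp3] (non-capturing group); then anchored at the end.
Matches to split on: at [1:11] → '590;%;8opp'.
Because the pattern has a capturing group, `split` also inserts each captured text between the pieces.

['i', '0', ';%;', '']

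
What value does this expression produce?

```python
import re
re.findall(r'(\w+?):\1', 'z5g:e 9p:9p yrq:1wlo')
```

['9p']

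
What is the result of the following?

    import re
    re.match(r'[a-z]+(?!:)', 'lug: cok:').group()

'lu'

A negative assertion filters positions out without eating any characters.
`re.match` only tries the pattern at the start of the string.
The match spans [0:2] → 'lu'.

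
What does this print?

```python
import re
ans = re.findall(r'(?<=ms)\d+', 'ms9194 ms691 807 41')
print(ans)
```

Lookahead/lookbehind check context without consuming it, so the matched span excludes the asserted characters.
Scanning left to right: at [2:6] → '9194'; at [9:12] → '691'.
`findall` yields the raw match text (2 of them) because the pattern has no groups.

['9194', '691']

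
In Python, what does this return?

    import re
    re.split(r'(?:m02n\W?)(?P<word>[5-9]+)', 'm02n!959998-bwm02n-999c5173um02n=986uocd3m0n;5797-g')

['', '959998', '-bw', '999', 'c5173u', '986', 'uocd3m0n;5797-g']

The pattern matches the literal 'm0', then the literal '2n', then optionally a non-word character (non-capturing group); then one or more of a character in [5-9] (captured as 'word').
Matches to split on: at [0:11] → 'm02n!959998'; at [14:22] → 'm02n-999'; at [28:36] → 'm02n=986'.
The group in the pattern means `split` returns the separators' captures alongside the pieces.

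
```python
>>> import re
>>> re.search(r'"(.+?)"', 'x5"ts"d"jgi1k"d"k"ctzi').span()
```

A non-greedy quantifier consumes as few characters as it can — just enough that the remainder of the pattern still matches from where it stops; whatever follows it matches normally.
Unlike `match`, `search` isn't anchored — it looks for the pattern anywhere in the string.
The match spans [2:6] → '"ts"'.
Captured: group 1 = 'ts'.

(2, 6)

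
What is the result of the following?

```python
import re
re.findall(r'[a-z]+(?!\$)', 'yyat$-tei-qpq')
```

['yya', 'tei', 'qpq']

A negative assertion filters positions out without eating any characters.
`findall` yields the raw match text (3 of them) because the pattern has no groups.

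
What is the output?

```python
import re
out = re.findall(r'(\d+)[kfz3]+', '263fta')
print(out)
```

One capturing group, so `findall` returns just the captured substring from the one match — 1 in all.

['263']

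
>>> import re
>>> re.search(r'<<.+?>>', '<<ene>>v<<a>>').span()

`search` walks the string left to right and returns the first match it finds.
The match spans [0:7] → '<<ene>>'.

(0, 7)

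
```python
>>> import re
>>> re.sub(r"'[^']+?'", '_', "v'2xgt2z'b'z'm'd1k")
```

"v_b_m'd1k"

Each match is replaced by '_'.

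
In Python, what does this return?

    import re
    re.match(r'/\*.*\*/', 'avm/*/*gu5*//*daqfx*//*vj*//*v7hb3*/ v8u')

None

`re.match` only tries the pattern at the start of the string.
Here the pattern fails at index 0, so the call returns None.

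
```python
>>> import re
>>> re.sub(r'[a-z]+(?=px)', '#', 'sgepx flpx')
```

'#px #px'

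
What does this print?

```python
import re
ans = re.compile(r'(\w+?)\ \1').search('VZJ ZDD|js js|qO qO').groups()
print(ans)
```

`\1` has to match the exact text group 1 already captured.
`re.search` scans for the first position where the pattern succeeds.
The match spans [8:13] → 'js js'.
Captured: group 1 = 'js'.

('js',)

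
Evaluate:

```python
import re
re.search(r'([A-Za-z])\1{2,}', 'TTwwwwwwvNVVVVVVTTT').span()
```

`\1` has to match the exact text group 1 already captured.
The match spans [2:8] → 'wwwwww'.

(2, 8)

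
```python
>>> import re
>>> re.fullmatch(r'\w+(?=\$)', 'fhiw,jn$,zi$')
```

None

Because the assertion is zero-width, the text it checks is not consumed and won't appear in the result.
For `fullmatch`, every character of the input must be accounted for by the pattern.
Here there's no way to consume every character, so the call returns None.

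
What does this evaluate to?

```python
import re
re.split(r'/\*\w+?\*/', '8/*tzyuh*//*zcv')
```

Matches to split on: at [1:10] → '/*tzyuh*/'.
`split` removes every match and returns the 2 fragments in between.

['8', '/*zcv']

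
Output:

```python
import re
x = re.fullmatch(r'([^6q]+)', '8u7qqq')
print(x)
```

`re.fullmatch` requires the pattern to consume the entire string.
Here the string isn't matched end-to-end, so the call returns None.

None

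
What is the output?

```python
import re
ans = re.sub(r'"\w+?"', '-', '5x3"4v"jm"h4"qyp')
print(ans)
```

Matches: at [3:7] → '"4v"'; at [9:13] → '"h4"'.
Each match is replaced by '-'.

5x3-jm-qyp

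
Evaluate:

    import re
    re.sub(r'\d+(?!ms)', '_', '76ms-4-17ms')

`(?!…)`/`(?<!…)` only lets a position through if the neighbouring text does NOT match; no characters are consumed.
Matches: at [0:1] → '7'; at [5:6] → '4'; at [7:8] → '1'.
Every occurrence is swapped for '_'.

'_6ms-_-_7ms'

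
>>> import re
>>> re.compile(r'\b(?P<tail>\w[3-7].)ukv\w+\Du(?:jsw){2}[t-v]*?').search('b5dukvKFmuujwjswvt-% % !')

None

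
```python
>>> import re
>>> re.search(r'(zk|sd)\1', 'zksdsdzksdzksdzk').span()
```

(2, 6)

A backreference is literal: `\1` must see the identical characters the first group matched.
`re.search` scans for the first position where the pattern succeeds.
The match spans [2:6] → 'sdsd'.
Captured: group 1 = 'sd'.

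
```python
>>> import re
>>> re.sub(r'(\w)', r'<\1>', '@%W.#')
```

This matches a word character (captured).
Matches: at [2:3] → 'W'.
The replacement refers to a captured group, so each match is rewritten using its own captured text.

'@%<W>.#'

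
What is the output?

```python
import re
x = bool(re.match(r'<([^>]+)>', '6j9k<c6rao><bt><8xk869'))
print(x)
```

False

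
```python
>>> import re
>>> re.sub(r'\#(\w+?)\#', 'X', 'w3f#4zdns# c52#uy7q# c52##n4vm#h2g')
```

'w3fX c52X c52#Xh2g'

Matches: at [3:10] → '#4zdns#'; at [14:20] → '#uy7q#'; at [25:31] → '#n4vm#'.
`sub` substitutes 'X' at each match site.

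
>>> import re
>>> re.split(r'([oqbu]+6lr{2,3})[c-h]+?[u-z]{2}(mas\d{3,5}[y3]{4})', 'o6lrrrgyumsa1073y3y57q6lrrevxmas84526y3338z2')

['o6lrrrgyumsa1073y3y57', 'q6lrr', 'mas84526y333', '8z2']

The pattern matches one or more of one of [oqbu], then the literal '6l', then 2 to 3 of a literal 'r' (captured); then one or more of a character in [c-h] (lazy), then exactly 2 of a character in [u-z]; then the literal 'mas', then 3 to 5 of a digit, then exactly 4 of one of [y3] (captured).
Matches to split on: at [21:41] → 'q6lrrevxmas84526y333'.
Because the pattern has a capturing group, `split` also inserts each captured text between the pieces.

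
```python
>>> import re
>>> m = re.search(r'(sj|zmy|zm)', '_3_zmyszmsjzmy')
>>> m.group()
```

'zmy'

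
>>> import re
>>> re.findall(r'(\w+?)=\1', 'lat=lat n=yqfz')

['lat']

`\1` has to match the exact text group 1 already captured.
Walking the string: at [0:7] match 'lat=lat', group 1 = 'lat'.
With a single group, `findall` returns only what that group captured — 1 item.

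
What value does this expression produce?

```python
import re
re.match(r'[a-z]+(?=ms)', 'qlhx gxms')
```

None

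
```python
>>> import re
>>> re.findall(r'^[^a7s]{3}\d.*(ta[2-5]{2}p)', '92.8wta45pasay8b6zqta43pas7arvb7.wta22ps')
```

Pattern: anchored at the start of the string; then exactly 3 of any character except [a7s], then a digit, then zero or more of any character; then the literal 'ta', then exactly 2 of a character in [2-5], then a literal 'p' (captured).
Matches: at [0:39] match '92.8wta45pasay8b6zqta43pas7arvb7.wta22p', group 1 = 'ta22p'.
`findall` collects group 1 from the one match (1 total).

['ta22p']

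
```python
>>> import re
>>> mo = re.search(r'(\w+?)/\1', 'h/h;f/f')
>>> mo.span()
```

(0, 3)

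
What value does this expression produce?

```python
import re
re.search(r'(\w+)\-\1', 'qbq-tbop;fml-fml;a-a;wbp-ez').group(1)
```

A backreference is literal: `\1` must see the identical characters the first group matched.
`search` walks the string left to right and returns the first match it finds.
The match spans [9:16] → 'fml-fml'.
Captured: group 1 = 'fml'.

'fml'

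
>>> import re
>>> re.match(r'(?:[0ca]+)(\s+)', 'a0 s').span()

Pattern: one or more of one of [0ca] (non-capturing group); then one or more of whitespace (captured).
`match` is anchored at position 0; if the pattern doesn't fit there, it returns None.
The match spans [0:3] → 'a0 '.
Captured: group 1 = ' '.

(0, 3)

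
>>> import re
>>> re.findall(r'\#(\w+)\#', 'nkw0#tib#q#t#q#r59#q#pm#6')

Matches: at [4:9] match '#tib#', group 1 = 'tib'; at [10:13] match '#t#', group 1 = 't'; at [14:19] match '#r59#', group 1 = 'r59'; at [20:24] match '#pm#', group 1 = 'pm'.
Because there's exactly one group, `findall` drops the full match and keeps group 1 from each hit.

['tib', 't', 'r59', 'pm']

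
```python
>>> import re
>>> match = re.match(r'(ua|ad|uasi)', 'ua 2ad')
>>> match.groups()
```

The match spans [0:2] → 'ua'.
Captured: group 1 = 'ua'.

('ua',)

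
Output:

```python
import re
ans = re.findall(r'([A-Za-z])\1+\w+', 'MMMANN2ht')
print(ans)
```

After group 1 captures some text, `\1` only succeeds where that same text appears again.
Matches: at [0:9] match 'MMMANN2ht', group 1 = 'M'.
With a single group, `findall` returns only what that group captured — 1 item.

['M']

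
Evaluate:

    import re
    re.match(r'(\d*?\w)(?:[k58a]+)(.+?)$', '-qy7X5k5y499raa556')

None

The pattern matches zero or more of a digit (lazy), then a word character (captured); then one or more of one of [k58a] (non-capturing group); then one or more of any character (lazy) (captured); then anchored at the end.
`re.match` won't scan ahead — the pattern has to work from the very first character.
Here the string doesn't start with a match, so the call returns None.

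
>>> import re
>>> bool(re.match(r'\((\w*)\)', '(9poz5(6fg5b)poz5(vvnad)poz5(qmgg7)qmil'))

`re.match` won't scan ahead — the pattern has to work from the very first character.
Here position 0 doesn't satisfy it, so the call returns None, and `bool(None)` is False.

False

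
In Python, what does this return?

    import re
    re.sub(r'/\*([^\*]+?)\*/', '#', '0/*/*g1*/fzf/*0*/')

Matches: at [3:9] → '/*g1*/'; at [12:17] → '/*0*/'.
Every occurrence is swapped for '#'.

'0/*#fzf#'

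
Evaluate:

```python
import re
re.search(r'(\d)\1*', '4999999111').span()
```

A backreference is literal: `\1` must see the identical characters the first group matched.
The match spans [0:1] → '4'.

(0, 1)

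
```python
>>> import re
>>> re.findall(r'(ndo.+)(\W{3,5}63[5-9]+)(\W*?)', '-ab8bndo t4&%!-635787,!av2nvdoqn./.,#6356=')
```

[('ndo t4&%!-635787,!av2nvdoqn./', '.,#6356', '')]

Pattern: the literal 'ndo', then one or more of any character (captured); then 3 to 5 of a non-word character, then the literal '63', then one or more of a character in [5-9] (captured); then zero or more of a non-word character (lazy) (captured).
Because the quantifier is non-greedy, it stops expanding at the earliest point where the rest of the pattern can succeed.
Scanning left to right: at [5:41] match 'ndo t4&%!-635787,!av2nvdoqn./.,#6356', groups = ('ndo t4&%!-635787,!av2nvdoqn./', '.,#6356', '').
With 3 capturing groups, `findall` returns a 3-tuple per match.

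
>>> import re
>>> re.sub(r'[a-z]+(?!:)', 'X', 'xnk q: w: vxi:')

'X q: w: Xi:'

A negative assertion filters positions out without eating any characters.
Matches: at [0:3] → 'xnk'; at [10:12] → 'vx'.
Every occurrence is swapped for 'X'.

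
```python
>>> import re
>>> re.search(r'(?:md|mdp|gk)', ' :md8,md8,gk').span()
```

(2, 4)

`re.search` tries every starting position until one works.
The match spans [2:4] → 'md'.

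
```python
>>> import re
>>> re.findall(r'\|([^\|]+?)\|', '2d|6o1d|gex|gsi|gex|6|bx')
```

['6o1d', 'gsi', '6']

Because there's exactly one group, `findall` drops the full match and keeps group 1 from each hit.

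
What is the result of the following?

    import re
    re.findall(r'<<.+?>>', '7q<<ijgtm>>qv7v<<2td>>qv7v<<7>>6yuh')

['<<ijgtm>>', '<<2td>>', '<<7>>']

Because the quantifier is non-greedy, it stops expanding at the earliest point where the rest of the pattern can succeed.
Scanning left to right: at [2:11] → '<<ijgtm>>'; at [15:22] → '<<2td>>'; at [26:31] → '<<7>>'.
With no groups in the pattern, `findall` gives back each whole match — 3 here.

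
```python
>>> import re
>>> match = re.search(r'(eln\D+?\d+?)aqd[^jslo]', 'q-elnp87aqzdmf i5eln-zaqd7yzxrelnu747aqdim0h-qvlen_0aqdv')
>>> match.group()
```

The pattern matches the literal 'eln', then one or more of a non-digit (lazy), then one or more of a digit (lazy) (captured); then the literal 'aqd', then any character except [jslo].
`search` walks the string left to right and returns the first match it finds.
The match spans [30:41] → 'elnu747aqdi'.
Captured: group 1 = 'elnu747'.

'elnu747aqdi'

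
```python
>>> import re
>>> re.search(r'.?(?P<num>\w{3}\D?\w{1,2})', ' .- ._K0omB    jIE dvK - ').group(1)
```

'_K0omB'

The match spans [4:11] → '._K0omB'.
Captured: group 1 = '_K0omB'.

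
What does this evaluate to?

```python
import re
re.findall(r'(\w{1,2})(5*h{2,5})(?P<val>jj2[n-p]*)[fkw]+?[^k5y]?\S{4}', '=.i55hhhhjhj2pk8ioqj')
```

This matches 1 to 2 of a word character (captured); then zero or more of a literal '5', then 2 to 5 of a literal 'h' (captured); then the literal 'jj2', then zero or more of a character in [n-p] (captured as 'val'); then one or more of one of [fkw] (lazy), then optionally any character except [k5y], then exactly 4 of a non-whitespace character.
Multiple groups make `findall` return tuples — one 3-tuple for each match.
Nothing in the string satisfies the pattern, so the list is empty.

[]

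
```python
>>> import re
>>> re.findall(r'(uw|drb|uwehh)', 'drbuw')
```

One capturing group, so `findall` returns just the captured substring from each match — 2 in all.

['drb', 'uw']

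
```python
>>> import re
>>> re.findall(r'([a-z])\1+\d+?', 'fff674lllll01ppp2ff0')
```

`\1` has to match the exact text group 1 already captured.
With a single group, `findall` returns only what that group captured — 4 items.

['f', 'l', 'p', 'f']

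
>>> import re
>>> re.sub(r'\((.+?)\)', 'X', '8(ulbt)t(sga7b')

Each match is replaced by 'X'.

'8Xt(sga7b'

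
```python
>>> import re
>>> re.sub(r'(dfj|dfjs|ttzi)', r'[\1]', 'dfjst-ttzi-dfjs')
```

'[dfj]st-[ttzi]-[dfj]s'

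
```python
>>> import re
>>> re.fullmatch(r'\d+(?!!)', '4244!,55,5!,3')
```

`fullmatch` succeeds only if the pattern covers the string from start to end.
Here there's no way to consume every character, so the call returns None.

None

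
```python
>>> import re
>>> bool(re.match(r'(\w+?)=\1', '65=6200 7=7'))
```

False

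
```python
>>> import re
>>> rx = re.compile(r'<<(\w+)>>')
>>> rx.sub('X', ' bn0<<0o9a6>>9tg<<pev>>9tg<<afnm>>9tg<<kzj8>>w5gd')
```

' bn0X9tgX9tgX9tgXw5gd'

Matches: at [4:13] → '<<0o9a6>>'; at [16:23] → '<<pev>>'; at [26:34] → '<<afnm>>'; at [37:45] → '<<kzj8>>'.
Every occurrence is swapped for 'X'.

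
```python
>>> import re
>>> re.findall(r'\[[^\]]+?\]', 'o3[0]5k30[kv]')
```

['[0]', '[kv]']

Matches: at [2:5] → '[0]'; at [9:13] → '[kv]'.
`findall` yields the raw match text (2 of them) because the pattern has no groups.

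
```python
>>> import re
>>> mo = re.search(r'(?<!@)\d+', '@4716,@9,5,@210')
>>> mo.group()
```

`(?!…)`/`(?<!…)` only lets a position through if the neighbouring text does NOT match; no characters are consumed.
Unlike `match`, `search` isn't anchored — it looks for the pattern anywhere in the string.
The match spans [2:5] → '716'.

'716'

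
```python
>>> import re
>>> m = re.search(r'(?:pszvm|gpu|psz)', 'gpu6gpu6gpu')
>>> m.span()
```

`re.search` tries every starting position until one works.
The match spans [0:3] → 'gpu'.

(0, 3)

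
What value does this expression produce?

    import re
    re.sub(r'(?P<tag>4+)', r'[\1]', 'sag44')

'sag[44]'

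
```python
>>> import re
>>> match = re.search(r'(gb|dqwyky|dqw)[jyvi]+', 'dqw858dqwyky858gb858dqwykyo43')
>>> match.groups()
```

Unlike `match`, `search` isn't anchored — it looks for the pattern anywhere in the string.
The match spans [6:10] → 'dqwy'.
Captured: group 1 = 'dqw'.

('dqw',)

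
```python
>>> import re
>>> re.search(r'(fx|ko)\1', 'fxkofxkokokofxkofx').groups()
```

('ko',)

`\1` has to match the exact text group 1 already captured.
Unlike `match`, `search` isn't anchored — it looks for the pattern anywhere in the string.
The match spans [6:10] → 'koko'.
Captured: group 1 = 'ko'.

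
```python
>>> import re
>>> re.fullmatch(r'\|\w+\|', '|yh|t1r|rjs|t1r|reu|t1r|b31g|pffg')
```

`re.fullmatch` is like wrapping the pattern in `^…$` (in single-line mode).
Here there's no way to consume every character, so the call returns None.

None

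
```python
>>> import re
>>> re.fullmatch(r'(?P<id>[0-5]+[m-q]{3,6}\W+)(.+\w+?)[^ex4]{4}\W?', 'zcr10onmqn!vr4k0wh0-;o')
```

None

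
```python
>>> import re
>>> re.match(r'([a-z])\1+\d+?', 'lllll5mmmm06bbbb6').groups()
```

The match spans [0:6] → 'lllll5'.
Captured: group 1 = 'l'.

('l',)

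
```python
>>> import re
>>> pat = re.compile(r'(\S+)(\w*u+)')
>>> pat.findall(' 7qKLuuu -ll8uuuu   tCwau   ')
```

[('7qKLuu', 'u'), ('-ll8uuu', 'u'), ('tCwa', 'u')]

This matches one or more of a non-whitespace character (captured); then zero or more of a word character, then one or more of a literal 'u' (captured).
`findall` packs the 2 group values into a tuple for every match.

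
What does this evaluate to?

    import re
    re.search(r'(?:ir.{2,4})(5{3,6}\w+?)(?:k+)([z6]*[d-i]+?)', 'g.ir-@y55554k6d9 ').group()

'ir-@y55554k6d'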